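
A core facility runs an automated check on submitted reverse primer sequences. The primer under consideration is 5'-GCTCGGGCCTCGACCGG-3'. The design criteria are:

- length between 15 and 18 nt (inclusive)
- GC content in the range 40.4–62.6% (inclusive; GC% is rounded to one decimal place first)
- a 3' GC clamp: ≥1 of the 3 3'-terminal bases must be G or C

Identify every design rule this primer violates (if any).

Base counts: A=1, T=2, G=7, C=7 (length 17).
length: length 17 ✓
GC content: GC 14/17 = 82.4%, outside 40.4–62.6% ✗
GC clamp: 3' end CGG has 3 G/C ✓

Fails: GC content.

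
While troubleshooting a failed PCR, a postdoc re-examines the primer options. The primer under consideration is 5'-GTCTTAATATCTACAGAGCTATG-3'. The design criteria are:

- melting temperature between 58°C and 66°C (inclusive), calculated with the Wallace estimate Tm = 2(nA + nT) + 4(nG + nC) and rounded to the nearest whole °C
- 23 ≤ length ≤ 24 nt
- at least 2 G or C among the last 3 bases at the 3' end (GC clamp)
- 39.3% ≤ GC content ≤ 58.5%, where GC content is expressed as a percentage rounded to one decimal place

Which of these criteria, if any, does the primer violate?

Base counts: A=7, T=8, G=4, C=4 (length 23).
Tm: Tm = 2·15 + 4·8 = 62°C ✓
length: length 23 ✓
GC clamp: 3' end ATG has 1 G/C, need ≥2 ✗
GC content: GC 8/23 = 34.8%, outside 39.3–58.5% ✗

Fails: GC clamp, GC content.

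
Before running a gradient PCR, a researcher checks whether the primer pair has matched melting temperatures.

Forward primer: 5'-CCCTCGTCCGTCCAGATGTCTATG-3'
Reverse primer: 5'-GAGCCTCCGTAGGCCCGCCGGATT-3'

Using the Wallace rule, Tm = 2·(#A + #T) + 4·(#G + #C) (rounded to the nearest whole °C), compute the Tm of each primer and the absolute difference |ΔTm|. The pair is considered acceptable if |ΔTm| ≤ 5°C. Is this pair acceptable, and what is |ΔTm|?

|ΔTm| = 6°C; the pair is not acceptable.

Forward: A=3 T=7 G=5 C=9 → Tm = 2·10 + 4·14 = 76°C.
Reverse: A=3 T=4 G=8 C=9 → Tm = 2·7 + 4·17 = 82°C.
|ΔTm| = |76 − 82| = 6°C, > 5°C.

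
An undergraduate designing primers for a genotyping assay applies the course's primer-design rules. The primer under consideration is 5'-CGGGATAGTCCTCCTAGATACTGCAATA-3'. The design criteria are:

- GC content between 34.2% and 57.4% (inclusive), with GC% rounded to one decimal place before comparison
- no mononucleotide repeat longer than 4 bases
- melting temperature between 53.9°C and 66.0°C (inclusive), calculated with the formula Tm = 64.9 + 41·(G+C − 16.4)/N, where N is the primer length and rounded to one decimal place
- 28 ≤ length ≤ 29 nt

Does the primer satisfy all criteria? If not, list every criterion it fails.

Meets all criteria.

Base counts: A=8, T=7, G=6, C=7 (length 28).
GC content: GC 13/28 = 46.4% ✓
homopolymer run: longest run = 3 ✓
Tm: Tm = 64.9 + 41·(13 − 16.4)/28 = 59.9°C ✓
length: length 28 ✓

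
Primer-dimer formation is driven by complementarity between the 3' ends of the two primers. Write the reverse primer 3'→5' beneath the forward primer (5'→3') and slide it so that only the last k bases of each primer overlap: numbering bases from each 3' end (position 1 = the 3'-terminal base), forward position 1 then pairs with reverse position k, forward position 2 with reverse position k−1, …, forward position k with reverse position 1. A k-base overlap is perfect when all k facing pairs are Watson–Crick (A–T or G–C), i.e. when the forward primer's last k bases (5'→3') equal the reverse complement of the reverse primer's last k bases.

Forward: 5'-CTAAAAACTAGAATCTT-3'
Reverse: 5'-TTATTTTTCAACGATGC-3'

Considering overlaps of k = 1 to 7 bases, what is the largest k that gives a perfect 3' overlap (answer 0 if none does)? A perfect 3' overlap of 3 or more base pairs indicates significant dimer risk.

Last 7 bases (5'→3') — forward …GAATCTT, reverse …ACGATGC.
Reverse complement of the reverse primer's last 7 bases: GCATCGT; its first k bases are the reverse complement of the reverse primer's last k bases, so a perfect k-base overlap needs the forward primer's last k bases to equal them.
Comparing (forward last k vs required): k=1: T vs G ✗; k=2: TT vs GC ✗; k=3: CTT vs GCA ✗; k=4: TCTT vs GCAT ✗; k=5: ATCTT vs GCATC ✗; k=6: AATCTT vs GCATCG ✗; k=7: GAATCTT vs GCATCGT ✗.
No overlap length from 1 to 7 is perfect, so the longest perfect 3' overlap is 0.

Longest perfect overlap: 0 complementary base pairs; below the dimer-risk threshold (threshold 3).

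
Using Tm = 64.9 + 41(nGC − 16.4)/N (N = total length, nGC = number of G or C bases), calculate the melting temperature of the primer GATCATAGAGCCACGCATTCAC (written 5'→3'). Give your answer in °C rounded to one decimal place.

Base counts: A=7, T=4, G=4, C=7; G+C = 11, N = 22.
Tm = 64.9 + 41·(11 − 16.4)/22 = 64.9 + -221.40/22 = 54.8°C.

54.8°C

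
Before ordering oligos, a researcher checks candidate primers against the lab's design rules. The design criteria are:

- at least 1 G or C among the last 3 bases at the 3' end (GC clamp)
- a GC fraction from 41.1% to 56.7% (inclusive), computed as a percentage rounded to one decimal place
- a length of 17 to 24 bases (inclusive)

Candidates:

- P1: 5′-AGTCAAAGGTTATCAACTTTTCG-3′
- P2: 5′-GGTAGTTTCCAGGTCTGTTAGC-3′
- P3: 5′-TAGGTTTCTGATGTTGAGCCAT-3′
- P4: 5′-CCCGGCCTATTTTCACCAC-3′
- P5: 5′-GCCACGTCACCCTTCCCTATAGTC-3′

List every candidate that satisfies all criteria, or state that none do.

P2 only.

P1 (23 nt, A=7 T=8 G=4 C=4): 3' end TCG has 2 G/C ✓; GC 8/23 = 34.8%, outside 41.1–56.7% ✗; length 23 ✓ — fails.
P2 (22 nt, A=3 T=8 G=7 C=4): 3' end AGC has 2 G/C ✓; GC 11/22 = 50.0% ✓; length 22 ✓ — passes.
P3 (22 nt, A=4 T=9 G=6 C=3): 3' end CAT has 1 G/C ✓; GC 9/22 = 40.9%, outside 41.1–56.7% ✗; length 22 ✓ — fails.
P4 (19 nt, A=3 T=5 G=2 C=9): 3' end CAC has 2 G/C ✓; GC 11/19 = 57.9%, outside 41.1–56.7% ✗; length 19 ✓ — fails.
P5 (24 nt, A=4 T=6 G=3 C=11): 3' end GTC has 2 G/C ✓; GC 14/24 = 58.3%, outside 41.1–56.7% ✗; length 24 ✓ — fails.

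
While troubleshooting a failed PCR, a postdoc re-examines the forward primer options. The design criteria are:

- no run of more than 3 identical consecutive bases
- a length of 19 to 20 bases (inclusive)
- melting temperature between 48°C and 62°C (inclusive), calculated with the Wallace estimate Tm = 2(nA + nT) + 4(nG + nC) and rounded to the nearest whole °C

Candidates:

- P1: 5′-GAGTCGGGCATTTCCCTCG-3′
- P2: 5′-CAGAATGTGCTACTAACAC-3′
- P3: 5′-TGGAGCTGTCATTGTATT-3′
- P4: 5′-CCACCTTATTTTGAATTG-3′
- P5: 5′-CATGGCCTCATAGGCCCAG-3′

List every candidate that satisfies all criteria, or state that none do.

P1, P2 and P5.

P1 (19 nt, A=2 T=5 G=6 C=6): longest run = 3 ✓; length 19 ✓; Tm = 2·7 + 4·12 = 62°C ✓ — passes.
P2 (19 nt, A=7 T=4 G=3 C=5): longest run = 2 ✓; length 19 ✓; Tm = 2·11 + 4·8 = 54°C ✓ — passes.
P3 (18 nt, A=3 T=8 G=5 C=2): longest run = 2 ✓; length 18, outside 19–20 ✗; Tm = 2·11 + 4·7 = 50°C ✓ — fails.
P4 (18 nt, A=4 T=8 G=2 C=4): longest run = 4, exceeds 3 ✗; length 18, outside 19–20 ✗; Tm = 2·12 + 4·6 = 48°C ✓ — fails.
P5 (19 nt, A=4 T=3 G=5 C=7): longest run = 3 ✓; length 19 ✓; Tm = 2·7 + 4·12 = 62°C ✓ — passes.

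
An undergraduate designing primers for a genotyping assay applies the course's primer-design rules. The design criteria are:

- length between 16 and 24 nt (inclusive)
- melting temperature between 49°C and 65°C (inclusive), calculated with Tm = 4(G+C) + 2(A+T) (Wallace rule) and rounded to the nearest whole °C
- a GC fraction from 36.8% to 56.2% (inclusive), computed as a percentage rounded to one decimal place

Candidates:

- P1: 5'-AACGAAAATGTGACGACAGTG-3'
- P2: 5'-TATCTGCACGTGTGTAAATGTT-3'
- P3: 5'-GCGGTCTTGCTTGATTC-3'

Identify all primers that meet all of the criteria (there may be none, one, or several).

P1 and P3.

P1 (21 nt, A=9 T=3 G=6 C=3): length 21 ✓; Tm = 2·12 + 4·9 = 60°C ✓; GC 9/21 = 42.9% ✓ — passes.
P2 (22 nt, A=5 T=9 G=5 C=3): length 22 ✓; Tm = 2·14 + 4·8 = 60°C ✓; GC 8/22 = 36.4%, outside 36.8–56.2% ✗ — fails.
P3 (17 nt, A=1 T=7 G=5 C=4): length 17 ✓; Tm = 2·8 + 4·9 = 52°C ✓; GC 9/17 = 52.9% ✓ — passes.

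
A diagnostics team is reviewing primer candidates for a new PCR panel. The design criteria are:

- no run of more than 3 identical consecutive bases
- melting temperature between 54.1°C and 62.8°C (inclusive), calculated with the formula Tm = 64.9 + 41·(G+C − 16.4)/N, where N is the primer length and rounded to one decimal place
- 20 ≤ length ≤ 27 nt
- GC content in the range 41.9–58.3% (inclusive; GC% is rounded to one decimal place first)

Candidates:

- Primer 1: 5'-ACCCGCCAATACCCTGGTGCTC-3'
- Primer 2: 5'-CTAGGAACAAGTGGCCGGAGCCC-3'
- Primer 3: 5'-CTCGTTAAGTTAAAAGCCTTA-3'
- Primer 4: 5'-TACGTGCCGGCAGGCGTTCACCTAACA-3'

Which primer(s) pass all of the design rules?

None of the candidates satisfy all criteria.

Primer 1 (22 nt, A=4 T=4 G=4 C=10): longest run = 3 ✓; Tm = 64.9 + 41·(14 − 16.4)/22 = 60.4°C ✓; length 22 ✓; GC 14/22 = 63.6%, outside 41.9–58.3% ✗ — fails.
Primer 2 (23 nt, A=6 T=2 G=8 C=7): longest run = 3 ✓; Tm = 64.9 + 41·(15 − 16.4)/23 = 62.4°C ✓; length 23 ✓; GC 15/23 = 65.2%, outside 41.9–58.3% ✗ — fails.
Primer 3 (21 nt, A=7 T=7 G=3 C=4): longest run = 4, exceeds 3 ✗; Tm = 64.9 + 41·(7 − 16.4)/21 = 46.5°C, outside 54.1–62.8°C ✗; length 21 ✓; GC 7/21 = 33.3%, outside 41.9–58.3% ✗ — fails.
Primer 4 (27 nt, A=6 T=5 G=7 C=9): longest run = 2 ✓; Tm = 64.9 + 41·(16 − 16.4)/27 = 64.3°C, outside 54.1–62.8°C ✗; length 27 ✓; GC 16/27 = 59.3%, outside 41.9–58.3% ✗ — fails.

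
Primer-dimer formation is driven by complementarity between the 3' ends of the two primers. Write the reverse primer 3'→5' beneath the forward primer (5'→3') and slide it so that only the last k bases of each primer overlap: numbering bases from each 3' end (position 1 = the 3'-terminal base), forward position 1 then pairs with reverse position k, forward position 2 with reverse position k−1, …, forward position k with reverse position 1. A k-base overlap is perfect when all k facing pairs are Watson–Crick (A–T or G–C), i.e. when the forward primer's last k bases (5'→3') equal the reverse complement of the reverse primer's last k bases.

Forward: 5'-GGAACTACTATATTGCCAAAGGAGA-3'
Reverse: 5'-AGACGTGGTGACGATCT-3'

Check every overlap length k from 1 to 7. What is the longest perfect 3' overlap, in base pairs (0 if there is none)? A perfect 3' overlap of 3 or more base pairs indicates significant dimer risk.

Longest perfect overlap: 3 complementary base pairs; significant dimer risk (threshold 3).

Last 7 bases (5'→3') — forward …AAGGAGA, reverse …ACGATCT.
Reverse complement of the reverse primer's last 7 bases: AGATCGT; its first k bases are the reverse complement of the reverse primer's last k bases, so a perfect k-base overlap needs the forward primer's last k bases to equal them.
Comparing (forward last k vs required): k=1: A vs A ✓; k=2: GA vs AG ✗; k=3: AGA vs AGA ✓; k=4: GAGA vs AGAT ✗; k=5: GGAGA vs AGATC ✗; k=6: AGGAGA vs AGATCG ✗; k=7: AAGGAGA vs AGATCGT ✗.
Perfect overlaps at k = 1, 3; the largest is 3.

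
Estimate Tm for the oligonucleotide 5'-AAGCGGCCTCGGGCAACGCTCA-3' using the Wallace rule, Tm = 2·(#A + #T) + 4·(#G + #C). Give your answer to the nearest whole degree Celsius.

74°C

Base counts: A=5, T=2, G=7, C=8 (length 22).
Tm = 2·(5+2) + 4·(7+8) = 2·7 + 4·15 = 14 + 60 = 74°C.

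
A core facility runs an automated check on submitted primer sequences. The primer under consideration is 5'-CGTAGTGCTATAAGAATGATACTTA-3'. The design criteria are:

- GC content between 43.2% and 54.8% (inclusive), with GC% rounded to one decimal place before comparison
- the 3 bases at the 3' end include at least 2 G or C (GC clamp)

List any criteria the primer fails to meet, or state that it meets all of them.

Fails: GC content, GC clamp.

Base counts: A=9, T=8, G=5, C=3 (length 25).
GC content: GC 8/25 = 32.0%, outside 43.2–54.8% ✗
GC clamp: 3' end TTA has 0 G/C, need ≥2 ✗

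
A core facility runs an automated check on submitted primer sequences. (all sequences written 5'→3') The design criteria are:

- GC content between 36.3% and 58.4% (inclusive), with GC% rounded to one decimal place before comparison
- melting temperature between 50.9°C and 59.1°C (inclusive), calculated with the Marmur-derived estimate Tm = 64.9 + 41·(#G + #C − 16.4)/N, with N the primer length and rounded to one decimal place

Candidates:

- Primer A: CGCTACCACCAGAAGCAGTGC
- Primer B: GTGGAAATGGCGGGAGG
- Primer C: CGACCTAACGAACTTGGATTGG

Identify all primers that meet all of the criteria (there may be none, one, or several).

Primer A (21 nt, A=6 T=2 G=5 C=8): GC 13/21 = 61.9%, outside 36.3–58.4% ✗; Tm = 64.9 + 41·(13 − 16.4)/21 = 58.3°C ✓ — fails.
Primer B (17 nt, A=4 T=2 G=10 C=1): GC 11/17 = 64.7%, outside 36.3–58.4% ✗; Tm = 64.9 + 41·(11 − 16.4)/17 = 51.9°C ✓ — fails.
Primer C (22 nt, A=6 T=5 G=6 C=5): GC 11/22 = 50.0% ✓; Tm = 64.9 + 41·(11 − 16.4)/22 = 54.8°C ✓ — passes.

Primer C only.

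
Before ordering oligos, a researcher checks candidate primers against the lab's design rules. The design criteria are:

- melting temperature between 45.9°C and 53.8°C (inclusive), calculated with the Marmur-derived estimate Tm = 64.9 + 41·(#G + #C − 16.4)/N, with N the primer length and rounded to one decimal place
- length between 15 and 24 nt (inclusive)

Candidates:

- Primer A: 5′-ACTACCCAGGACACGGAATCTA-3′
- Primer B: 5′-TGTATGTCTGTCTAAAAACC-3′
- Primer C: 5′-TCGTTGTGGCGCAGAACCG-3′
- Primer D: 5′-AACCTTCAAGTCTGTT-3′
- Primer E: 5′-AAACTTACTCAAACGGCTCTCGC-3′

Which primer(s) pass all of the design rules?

None of the candidates satisfy all criteria.

Primer A (22 nt, A=8 T=3 G=4 C=7): Tm = 64.9 + 41·(11 − 16.4)/22 = 54.8°C, outside 45.9–53.8°C ✗; length 22 ✓ — fails.
Primer B (20 nt, A=6 T=7 G=3 C=4): Tm = 64.9 + 41·(7 − 16.4)/20 = 45.6°C, outside 45.9–53.8°C ✗; length 20 ✓ — fails.
Primer C (19 nt, A=3 T=4 G=7 C=5): Tm = 64.9 + 41·(12 − 16.4)/19 = 55.4°C, outside 45.9–53.8°C ✗; length 19 ✓ — fails.
Primer D (16 nt, A=4 T=6 G=2 C=4): Tm = 64.9 + 41·(6 − 16.4)/16 = 38.3°C, outside 45.9–53.8°C ✗; length 16 ✓ — fails.
Primer E (23 nt, A=7 T=5 G=3 C=8): Tm = 64.9 + 41·(11 − 16.4)/23 = 55.3°C, outside 45.9–53.8°C ✗; length 23 ✓ — fails.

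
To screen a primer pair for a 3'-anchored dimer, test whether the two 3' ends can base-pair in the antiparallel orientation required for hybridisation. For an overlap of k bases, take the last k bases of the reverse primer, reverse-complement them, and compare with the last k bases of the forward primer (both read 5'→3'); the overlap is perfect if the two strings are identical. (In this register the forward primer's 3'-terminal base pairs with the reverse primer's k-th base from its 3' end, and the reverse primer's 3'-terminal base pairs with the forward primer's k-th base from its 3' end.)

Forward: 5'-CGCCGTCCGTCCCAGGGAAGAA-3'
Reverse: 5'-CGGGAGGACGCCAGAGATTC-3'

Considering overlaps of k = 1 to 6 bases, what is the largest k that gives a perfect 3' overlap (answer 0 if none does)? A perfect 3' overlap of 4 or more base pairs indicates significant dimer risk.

Last 6 bases (5'→3') — forward …GAAGAA, reverse …AGATTC.
Reverse complement of the reverse primer's last 6 bases: GAATCT; its first k bases are the reverse complement of the reverse primer's last k bases, so a perfect k-base overlap needs the forward primer's last k bases to equal them.
Comparing (forward last k vs required): k=1: A vs G ✗; k=2: AA vs GA ✗; k=3: GAA vs GAA ✓; k=4: AGAA vs GAAT ✗; k=5: AAGAA vs GAATC ✗; k=6: GAAGAA vs GAATCT ✗.
Only k = 3 is perfect, so the longest perfect 3' overlap is 3.

Longest perfect overlap: 3 complementary base pairs; below the dimer-risk threshold (threshold 4).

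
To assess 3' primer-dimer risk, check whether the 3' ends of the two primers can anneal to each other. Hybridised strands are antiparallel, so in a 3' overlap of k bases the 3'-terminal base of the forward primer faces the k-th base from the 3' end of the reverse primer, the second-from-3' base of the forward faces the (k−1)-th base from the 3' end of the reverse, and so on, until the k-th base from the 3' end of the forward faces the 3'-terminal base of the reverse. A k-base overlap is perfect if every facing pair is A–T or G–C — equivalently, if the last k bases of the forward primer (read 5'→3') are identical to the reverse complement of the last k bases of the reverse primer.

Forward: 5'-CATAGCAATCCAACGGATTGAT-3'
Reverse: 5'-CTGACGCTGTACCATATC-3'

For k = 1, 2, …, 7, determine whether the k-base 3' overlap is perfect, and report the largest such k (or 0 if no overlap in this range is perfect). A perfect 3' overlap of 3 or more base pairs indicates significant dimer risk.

Last 7 bases (5'→3') — forward …GATTGAT, reverse …CCATATC.
Reverse complement of the reverse primer's last 7 bases: GATATGG; its first k bases are the reverse complement of the reverse primer's last k bases, so a perfect k-base overlap needs the forward primer's last k bases to equal them.
Comparing (forward last k vs required): k=1: T vs G ✗; k=2: AT vs GA ✗; k=3: GAT vs GAT ✓; k=4: TGAT vs GATA ✗; k=5: TTGAT vs GATAT ✗; k=6: ATTGAT vs GATATG ✗; k=7: GATTGAT vs GATATGG ✗.
Only k = 3 is perfect, so the longest perfect 3' overlap is 3.

Longest perfect overlap: 3 complementary base pairs; significant dimer risk (threshold 3).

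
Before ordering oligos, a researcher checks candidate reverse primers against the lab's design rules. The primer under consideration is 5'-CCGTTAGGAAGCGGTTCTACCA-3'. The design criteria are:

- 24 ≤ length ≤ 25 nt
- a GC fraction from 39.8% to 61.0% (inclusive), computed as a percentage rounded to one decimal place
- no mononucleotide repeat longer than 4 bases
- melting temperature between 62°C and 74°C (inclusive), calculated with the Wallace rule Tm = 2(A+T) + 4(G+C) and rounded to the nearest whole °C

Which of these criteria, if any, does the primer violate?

Base counts: A=5, T=5, G=6, C=6 (length 22).
length: length 22, outside 24–25 ✗
GC content: GC 12/22 = 54.5% ✓
homopolymer run: longest run = 2 ✓
Tm: Tm = 2·10 + 4·12 = 68°C ✓

Fails: length.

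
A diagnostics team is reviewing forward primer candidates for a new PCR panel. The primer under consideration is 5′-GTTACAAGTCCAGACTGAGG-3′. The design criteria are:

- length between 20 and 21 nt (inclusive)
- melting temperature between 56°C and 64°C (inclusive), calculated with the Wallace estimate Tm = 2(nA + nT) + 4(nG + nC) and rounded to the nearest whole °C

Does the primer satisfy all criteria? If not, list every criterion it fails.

Base counts: A=6, T=4, G=6, C=4 (length 20).
length: length 20 ✓
Tm: Tm = 2·10 + 4·10 = 60°C ✓

Meets all criteria.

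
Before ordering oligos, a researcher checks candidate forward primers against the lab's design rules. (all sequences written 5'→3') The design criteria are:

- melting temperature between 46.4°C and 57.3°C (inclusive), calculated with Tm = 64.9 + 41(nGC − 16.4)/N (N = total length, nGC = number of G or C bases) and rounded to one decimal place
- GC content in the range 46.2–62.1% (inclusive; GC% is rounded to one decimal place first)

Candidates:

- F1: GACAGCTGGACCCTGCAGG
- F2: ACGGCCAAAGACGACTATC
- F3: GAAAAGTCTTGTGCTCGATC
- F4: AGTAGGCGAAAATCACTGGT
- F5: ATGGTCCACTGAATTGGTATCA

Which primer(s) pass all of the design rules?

F2 only.

F1 (19 nt, A=4 T=2 G=7 C=6): Tm = 64.9 + 41·(13 − 16.4)/19 = 57.6°C, outside 46.4–57.3°C ✗; GC 13/19 = 68.4%, outside 46.2–62.1% ✗ — fails.
F2 (19 nt, A=7 T=2 G=4 C=6): Tm = 64.9 + 41·(10 − 16.4)/19 = 51.1°C ✓; GC 10/19 = 52.6% ✓ — passes.
F3 (20 nt, A=5 T=6 G=5 C=4): Tm = 64.9 + 41·(9 − 16.4)/20 = 49.7°C ✓; GC 9/20 = 45.0%, outside 46.2–62.1% ✗ — fails.
F4 (20 nt, A=7 T=4 G=6 C=3): Tm = 64.9 + 41·(9 − 16.4)/20 = 49.7°C ✓; GC 9/20 = 45.0%, outside 46.2–62.1% ✗ — fails.
F5 (22 nt, A=6 T=7 G=5 C=4): Tm = 64.9 + 41·(9 − 16.4)/22 = 51.1°C ✓; GC 9/22 = 40.9%, outside 46.2–62.1% ✗ — fails.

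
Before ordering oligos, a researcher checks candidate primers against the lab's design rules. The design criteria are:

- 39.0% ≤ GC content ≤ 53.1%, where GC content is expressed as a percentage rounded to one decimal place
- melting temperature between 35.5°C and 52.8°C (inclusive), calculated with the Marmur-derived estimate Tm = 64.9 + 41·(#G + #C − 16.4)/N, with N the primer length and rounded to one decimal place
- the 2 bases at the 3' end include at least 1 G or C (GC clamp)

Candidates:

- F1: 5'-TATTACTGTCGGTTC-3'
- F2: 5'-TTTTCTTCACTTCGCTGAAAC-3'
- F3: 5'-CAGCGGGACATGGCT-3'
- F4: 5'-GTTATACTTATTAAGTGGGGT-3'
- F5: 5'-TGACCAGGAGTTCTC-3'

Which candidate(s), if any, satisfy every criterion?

F1 only.

F1 (15 nt, A=2 T=7 G=3 C=3): GC 6/15 = 40.0% ✓; Tm = 64.9 + 41·(6 − 16.4)/15 = 36.5°C ✓; 3' end TC has 1 G/C ✓ — passes.
F2 (21 nt, A=4 T=9 G=2 C=6): GC 8/21 = 38.1%, outside 39.0–53.1% ✗; Tm = 64.9 + 41·(8 − 16.4)/21 = 48.5°C ✓; 3' end AC has 1 G/C ✓ — fails.
F3 (15 nt, A=3 T=2 G=6 C=4): GC 10/15 = 66.7%, outside 39.0–53.1% ✗; Tm = 64.9 + 41·(10 − 16.4)/15 = 47.4°C ✓; 3' end CT has 1 G/C ✓ — fails.
F4 (21 nt, A=5 T=9 G=6 C=1): GC 7/21 = 33.3%, outside 39.0–53.1% ✗; Tm = 64.9 + 41·(7 − 16.4)/21 = 46.5°C ✓; 3' end GT has 1 G/C ✓ — fails.
F5 (15 nt, A=3 T=4 G=4 C=4): GC 8/15 = 53.3%, outside 39.0–53.1% ✗; Tm = 64.9 + 41·(8 − 16.4)/15 = 41.9°C ✓; 3' end TC has 1 G/C ✓ — fails.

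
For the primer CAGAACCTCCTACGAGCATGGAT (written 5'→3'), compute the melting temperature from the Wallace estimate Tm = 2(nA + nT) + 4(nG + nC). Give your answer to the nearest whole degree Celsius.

Base counts: A=7, T=4, G=5, C=7 (length 23).
Tm = 2·(7+4) + 4·(5+7) = 2·11 + 4·12 = 22 + 48 = 70°C.

70°C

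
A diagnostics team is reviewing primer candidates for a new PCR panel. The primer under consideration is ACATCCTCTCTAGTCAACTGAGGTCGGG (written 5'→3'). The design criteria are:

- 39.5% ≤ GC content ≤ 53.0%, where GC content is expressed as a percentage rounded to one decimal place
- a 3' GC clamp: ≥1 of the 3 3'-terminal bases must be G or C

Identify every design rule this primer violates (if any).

Base counts: A=6, T=7, G=7, C=8 (length 28).
GC content: GC 15/28 = 53.6%, outside 39.5–53.0% ✗
GC clamp: 3' end GGG has 3 G/C ✓

Fails: GC content.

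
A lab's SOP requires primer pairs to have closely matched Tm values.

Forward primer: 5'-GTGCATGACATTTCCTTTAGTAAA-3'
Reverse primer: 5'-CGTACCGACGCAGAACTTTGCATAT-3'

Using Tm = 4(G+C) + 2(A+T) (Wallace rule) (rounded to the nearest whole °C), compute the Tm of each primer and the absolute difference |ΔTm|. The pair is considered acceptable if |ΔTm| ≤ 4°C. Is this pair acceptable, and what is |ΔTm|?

|ΔTm| = 10°C; the pair is not acceptable.

Forward: A=7 T=9 G=4 C=4 → Tm = 2·16 + 4·8 = 64°C.
Reverse: A=7 T=6 G=5 C=7 → Tm = 2·13 + 4·12 = 74°C.
|ΔTm| = |64 − 74| = 10°C, > 4°C.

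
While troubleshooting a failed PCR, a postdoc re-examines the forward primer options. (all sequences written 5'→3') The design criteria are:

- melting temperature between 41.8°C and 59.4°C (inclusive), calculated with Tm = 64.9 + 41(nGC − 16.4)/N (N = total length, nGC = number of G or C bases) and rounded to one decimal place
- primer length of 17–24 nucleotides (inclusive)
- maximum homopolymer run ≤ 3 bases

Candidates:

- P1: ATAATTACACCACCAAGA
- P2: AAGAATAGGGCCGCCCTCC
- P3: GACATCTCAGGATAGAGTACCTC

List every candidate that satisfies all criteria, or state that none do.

P2 and P3.

P1 (18 nt, A=9 T=3 G=1 C=5): Tm = 64.9 + 41·(6 − 16.4)/18 = 41.2°C, outside 41.8–59.4°C ✗; length 18 ✓; longest run = 2 ✓ — fails.
P2 (19 nt, A=5 T=2 G=5 C=7): Tm = 64.9 + 41·(12 − 16.4)/19 = 55.4°C ✓; length 19 ✓; longest run = 3 ✓ — passes.
P3 (23 nt, A=7 T=5 G=5 C=6): Tm = 64.9 + 41·(11 − 16.4)/23 = 55.3°C ✓; length 23 ✓; longest run = 2 ✓ — passes.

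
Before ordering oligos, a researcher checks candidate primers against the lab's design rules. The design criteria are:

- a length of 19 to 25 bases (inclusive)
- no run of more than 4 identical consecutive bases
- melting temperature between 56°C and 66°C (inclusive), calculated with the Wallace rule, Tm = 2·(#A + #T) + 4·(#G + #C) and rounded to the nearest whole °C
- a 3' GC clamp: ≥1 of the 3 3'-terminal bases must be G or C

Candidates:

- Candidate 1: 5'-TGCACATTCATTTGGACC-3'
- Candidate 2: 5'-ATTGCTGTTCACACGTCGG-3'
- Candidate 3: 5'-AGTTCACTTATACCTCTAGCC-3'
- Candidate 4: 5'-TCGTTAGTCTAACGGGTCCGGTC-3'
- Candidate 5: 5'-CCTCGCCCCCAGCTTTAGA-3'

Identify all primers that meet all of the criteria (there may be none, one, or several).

Candidate 2 and Candidate 3.

Candidate 1 (18 nt, A=4 T=6 G=3 C=5): length 18, outside 19–25 ✗; longest run = 3 ✓; Tm = 2·10 + 4·8 = 52°C, outside 56–66°C ✗; 3' end ACC has 2 G/C ✓ — fails.
Candidate 2 (19 nt, A=3 T=6 G=5 C=5): length 19 ✓; longest run = 2 ✓; Tm = 2·9 + 4·10 = 58°C ✓; 3' end CGG has 3 G/C ✓ — passes.
Candidate 3 (21 nt, A=5 T=7 G=2 C=7): length 21 ✓; longest run = 2 ✓; Tm = 2·12 + 4·9 = 60°C ✓; 3' end GCC has 3 G/C ✓ — passes.
Candidate 4 (23 nt, A=3 T=7 G=7 C=6): length 23 ✓; longest run = 3 ✓; Tm = 2·10 + 4·13 = 72°C, outside 56–66°C ✗; 3' end GTC has 2 G/C ✓ — fails.
Candidate 5 (19 nt, A=3 T=4 G=3 C=9): length 19 ✓; longest run = 5, exceeds 4 ✗; Tm = 2·7 + 4·12 = 62°C ✓; 3' end AGA has 1 G/C ✓ — fails.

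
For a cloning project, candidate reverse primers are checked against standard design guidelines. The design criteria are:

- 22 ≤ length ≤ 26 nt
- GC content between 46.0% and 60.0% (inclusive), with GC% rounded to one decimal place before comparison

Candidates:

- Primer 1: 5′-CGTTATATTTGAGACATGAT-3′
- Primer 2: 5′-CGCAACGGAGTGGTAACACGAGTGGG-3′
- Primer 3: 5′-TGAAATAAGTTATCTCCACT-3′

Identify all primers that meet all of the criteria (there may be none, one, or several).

None of the candidates satisfy all criteria.

Primer 1 (20 nt, A=6 T=8 G=4 C=2): length 20, outside 22–26 ✗; GC 6/20 = 30.0%, outside 46.0–60.0% ✗ — fails.
Primer 2 (26 nt, A=7 T=3 G=11 C=5): length 26 ✓; GC 16/26 = 61.5%, outside 46.0–60.0% ✗ — fails.
Primer 3 (20 nt, A=7 T=7 G=2 C=4): length 20, outside 22–26 ✗; GC 6/20 = 30.0%, outside 46.0–60.0% ✗ — fails.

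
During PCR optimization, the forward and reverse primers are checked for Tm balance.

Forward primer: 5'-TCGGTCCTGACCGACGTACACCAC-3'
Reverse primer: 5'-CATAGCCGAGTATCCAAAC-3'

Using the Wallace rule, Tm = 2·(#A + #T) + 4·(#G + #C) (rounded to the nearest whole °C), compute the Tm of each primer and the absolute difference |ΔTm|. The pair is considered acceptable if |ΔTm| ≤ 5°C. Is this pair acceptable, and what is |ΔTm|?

|ΔTm| = 22°C; the pair is not acceptable.

Forward: A=5 T=4 G=5 C=10 → Tm = 2·9 + 4·15 = 78°C.
Reverse: A=7 T=3 G=3 C=6 → Tm = 2·10 + 4·9 = 56°C.
|ΔTm| = |78 − 56| = 22°C, > 5°C.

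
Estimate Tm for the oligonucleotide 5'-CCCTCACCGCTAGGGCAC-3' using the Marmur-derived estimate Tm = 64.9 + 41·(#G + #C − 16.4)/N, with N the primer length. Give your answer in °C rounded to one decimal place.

57.2°C

Base counts: A=3, T=2, G=4, C=9; G+C = 13, N = 18.
Tm = 64.9 + 41·(13 − 16.4)/18 = 64.9 + -139.40/18 = 57.2°C.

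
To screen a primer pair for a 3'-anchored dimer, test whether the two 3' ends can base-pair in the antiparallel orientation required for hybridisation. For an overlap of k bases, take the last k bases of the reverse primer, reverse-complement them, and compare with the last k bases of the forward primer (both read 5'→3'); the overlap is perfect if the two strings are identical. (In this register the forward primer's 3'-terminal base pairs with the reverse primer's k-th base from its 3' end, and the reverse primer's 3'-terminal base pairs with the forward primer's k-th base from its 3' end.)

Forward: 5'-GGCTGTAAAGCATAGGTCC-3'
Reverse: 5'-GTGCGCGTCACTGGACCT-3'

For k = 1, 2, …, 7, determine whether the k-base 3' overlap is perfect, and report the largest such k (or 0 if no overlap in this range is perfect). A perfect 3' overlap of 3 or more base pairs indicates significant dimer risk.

Longest perfect overlap: 6 complementary base pairs; significant dimer risk (threshold 3).

Last 7 bases (5'→3') — forward …TAGGTCC, reverse …TGGACCT.
Reverse complement of the reverse primer's last 7 bases: AGGTCCA; its first k bases are the reverse complement of the reverse primer's last k bases, so a perfect k-base overlap needs the forward primer's last k bases to equal them.
Comparing (forward last k vs required): k=1: C vs A ✗; k=2: CC vs AG ✗; k=3: TCC vs AGG ✗; k=4: GTCC vs AGGT ✗; k=5: GGTCC vs AGGTC ✗; k=6: AGGTCC vs AGGTCC ✓; k=7: TAGGTCC vs AGGTCCA ✗.
Only k = 6 is perfect, so the longest perfect 3' overlap is 6.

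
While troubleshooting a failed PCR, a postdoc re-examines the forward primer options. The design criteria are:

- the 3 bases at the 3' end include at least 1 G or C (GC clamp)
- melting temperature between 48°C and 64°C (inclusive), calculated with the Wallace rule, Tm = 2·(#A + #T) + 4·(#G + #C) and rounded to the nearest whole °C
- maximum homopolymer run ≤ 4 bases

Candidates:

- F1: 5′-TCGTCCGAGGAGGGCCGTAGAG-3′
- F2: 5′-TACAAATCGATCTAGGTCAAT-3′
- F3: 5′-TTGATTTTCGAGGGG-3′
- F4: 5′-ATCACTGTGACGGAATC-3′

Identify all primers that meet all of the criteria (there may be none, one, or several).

F1 (22 nt, A=4 T=3 G=10 C=5): 3' end GAG has 2 G/C ✓; Tm = 2·7 + 4·15 = 74°C, outside 48–64°C ✗; longest run = 3 ✓ — fails.
F2 (21 nt, A=8 T=6 G=3 C=4): 3' end AAT has 0 G/C, need ≥1 ✗; Tm = 2·14 + 4·7 = 56°C ✓; longest run = 3 ✓ — fails.
F3 (15 nt, A=2 T=6 G=6 C=1): 3' end GGG has 3 G/C ✓; Tm = 2·8 + 4·7 = 44°C, outside 48–64°C ✗; longest run = 4 ✓ — fails.
F4 (17 nt, A=5 T=4 G=4 C=4): 3' end ATC has 1 G/C ✓; Tm = 2·9 + 4·8 = 50°C ✓; longest run = 2 ✓ — passes.

F4 only.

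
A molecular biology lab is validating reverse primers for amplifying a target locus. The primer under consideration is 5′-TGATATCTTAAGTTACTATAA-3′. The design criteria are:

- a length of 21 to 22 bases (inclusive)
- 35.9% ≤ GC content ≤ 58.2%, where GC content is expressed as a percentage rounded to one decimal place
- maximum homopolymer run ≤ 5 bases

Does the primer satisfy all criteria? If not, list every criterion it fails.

Fails: GC content.

Base counts: A=8, T=9, G=2, C=2 (length 21).
length: length 21 ✓
GC content: GC 4/21 = 19.0%, outside 35.9–58.2% ✗
homopolymer run: longest run = 2 ✓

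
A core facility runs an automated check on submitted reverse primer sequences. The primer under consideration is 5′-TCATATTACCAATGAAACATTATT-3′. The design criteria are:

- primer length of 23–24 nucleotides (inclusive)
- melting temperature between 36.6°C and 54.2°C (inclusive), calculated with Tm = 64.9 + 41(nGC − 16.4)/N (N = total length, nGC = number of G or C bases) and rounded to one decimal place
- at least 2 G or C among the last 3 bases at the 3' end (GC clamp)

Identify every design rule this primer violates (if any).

Fails: GC clamp.

Base counts: A=10, T=9, G=1, C=4 (length 24).
length: length 24 ✓
Tm: Tm = 64.9 + 41·(5 − 16.4)/24 = 45.4°C ✓
GC clamp: 3' end ATT has 0 G/C, need ≥2 ✗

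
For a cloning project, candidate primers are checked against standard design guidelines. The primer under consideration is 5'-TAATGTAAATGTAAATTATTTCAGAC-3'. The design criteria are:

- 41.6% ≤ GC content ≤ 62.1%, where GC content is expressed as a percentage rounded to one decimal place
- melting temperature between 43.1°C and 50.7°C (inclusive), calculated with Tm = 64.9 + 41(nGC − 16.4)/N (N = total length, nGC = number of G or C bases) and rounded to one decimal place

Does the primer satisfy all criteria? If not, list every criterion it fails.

Fails: GC content.

Base counts: A=11, T=10, G=3, C=2 (length 26).
GC content: GC 5/26 = 19.2%, outside 41.6–62.1% ✗
Tm: Tm = 64.9 + 41·(5 − 16.4)/26 = 46.9°C ✓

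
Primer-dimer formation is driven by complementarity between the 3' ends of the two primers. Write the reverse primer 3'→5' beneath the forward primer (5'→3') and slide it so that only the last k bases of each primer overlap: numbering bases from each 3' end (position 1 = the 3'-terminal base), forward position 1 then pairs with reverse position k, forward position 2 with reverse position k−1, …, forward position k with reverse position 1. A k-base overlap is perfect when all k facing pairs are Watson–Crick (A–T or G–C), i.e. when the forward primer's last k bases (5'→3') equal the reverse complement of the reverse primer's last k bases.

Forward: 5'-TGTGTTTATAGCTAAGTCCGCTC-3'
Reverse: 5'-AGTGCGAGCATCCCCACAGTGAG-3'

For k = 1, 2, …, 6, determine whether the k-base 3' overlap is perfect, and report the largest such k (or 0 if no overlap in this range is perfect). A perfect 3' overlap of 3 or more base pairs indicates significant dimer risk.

Last 6 bases (5'→3') — forward …CCGCTC, reverse …AGTGAG.
Reverse complement of the reverse primer's last 6 bases: CTCACT; its first k bases are the reverse complement of the reverse primer's last k bases, so a perfect k-base overlap needs the forward primer's last k bases to equal them.
Comparing (forward last k vs required): k=1: C vs C ✓; k=2: TC vs CT ✗; k=3: CTC vs CTC ✓; k=4: GCTC vs CTCA ✗; k=5: CGCTC vs CTCAC ✗; k=6: CCGCTC vs CTCACT ✗.
Perfect overlaps at k = 1, 3; the largest is 3.

Longest perfect overlap: 3 complementary base pairs; significant dimer risk (threshold 3).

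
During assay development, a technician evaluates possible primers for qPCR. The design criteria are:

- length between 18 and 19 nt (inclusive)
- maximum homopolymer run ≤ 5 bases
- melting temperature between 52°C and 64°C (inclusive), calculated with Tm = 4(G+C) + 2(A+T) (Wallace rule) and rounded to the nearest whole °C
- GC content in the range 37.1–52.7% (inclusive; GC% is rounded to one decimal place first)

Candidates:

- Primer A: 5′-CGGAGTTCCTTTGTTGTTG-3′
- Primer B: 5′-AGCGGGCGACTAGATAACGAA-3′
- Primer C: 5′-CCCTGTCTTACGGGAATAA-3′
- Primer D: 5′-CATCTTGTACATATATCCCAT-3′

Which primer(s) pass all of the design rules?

Primer A and Primer C.

Primer A (19 nt, A=1 T=9 G=6 C=3): length 19 ✓; longest run = 3 ✓; Tm = 2·10 + 4·9 = 56°C ✓; GC 9/19 = 47.4% ✓ — passes.
Primer B (21 nt, A=8 T=2 G=7 C=4): length 21, outside 18–19 ✗; longest run = 3 ✓; Tm = 2·10 + 4·11 = 64°C ✓; GC 11/21 = 52.4% ✓ — fails.
Primer C (19 nt, A=5 T=5 G=4 C=5): length 19 ✓; longest run = 3 ✓; Tm = 2·10 + 4·9 = 56°C ✓; GC 9/19 = 47.4% ✓ — passes.
Primer D (21 nt, A=6 T=8 G=1 C=6): length 21, outside 18–19 ✗; longest run = 3 ✓; Tm = 2·14 + 4·7 = 56°C ✓; GC 7/21 = 33.3%, outside 37.1–52.7% ✗ — fails.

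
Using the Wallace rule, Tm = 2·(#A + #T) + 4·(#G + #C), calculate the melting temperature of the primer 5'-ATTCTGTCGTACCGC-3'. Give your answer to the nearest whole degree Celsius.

46°C

Base counts: A=2, T=5, G=3, C=5 (length 15).
Tm = 2·(2+5) + 4·(3+5) = 2·7 + 4·8 = 14 + 32 = 46°C.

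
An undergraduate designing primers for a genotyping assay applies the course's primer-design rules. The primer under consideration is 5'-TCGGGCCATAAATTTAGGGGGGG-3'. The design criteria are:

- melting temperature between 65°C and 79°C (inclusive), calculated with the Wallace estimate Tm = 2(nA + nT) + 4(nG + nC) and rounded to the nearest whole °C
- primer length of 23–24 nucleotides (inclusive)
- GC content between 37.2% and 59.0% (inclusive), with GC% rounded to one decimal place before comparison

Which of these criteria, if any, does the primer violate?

Meets all criteria.

Base counts: A=5, T=5, G=10, C=3 (length 23).
Tm: Tm = 2·10 + 4·13 = 72°C ✓
length: length 23 ✓
GC content: GC 13/23 = 56.5% ✓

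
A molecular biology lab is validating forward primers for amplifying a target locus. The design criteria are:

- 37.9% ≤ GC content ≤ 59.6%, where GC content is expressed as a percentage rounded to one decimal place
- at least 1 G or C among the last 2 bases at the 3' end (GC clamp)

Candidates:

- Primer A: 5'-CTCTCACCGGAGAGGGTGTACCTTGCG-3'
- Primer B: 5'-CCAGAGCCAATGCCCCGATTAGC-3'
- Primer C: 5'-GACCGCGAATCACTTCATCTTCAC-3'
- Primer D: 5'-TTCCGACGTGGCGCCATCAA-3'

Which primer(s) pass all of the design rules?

Primer A (27 nt, A=4 T=6 G=9 C=8): GC 17/27 = 63.0%, outside 37.9–59.6% ✗; 3' end CG has 2 G/C ✓ — fails.
Primer B (23 nt, A=6 T=3 G=5 C=9): GC 14/23 = 60.9%, outside 37.9–59.6% ✗; 3' end GC has 2 G/C ✓ — fails.
Primer C (24 nt, A=6 T=6 G=3 C=9): GC 12/24 = 50.0% ✓; 3' end AC has 1 G/C ✓ — passes.
Primer D (20 nt, A=4 T=4 G=5 C=7): GC 12/20 = 60.0%, outside 37.9–59.6% ✗; 3' end AA has 0 G/C, need ≥1 ✗ — fails.

Primer C only.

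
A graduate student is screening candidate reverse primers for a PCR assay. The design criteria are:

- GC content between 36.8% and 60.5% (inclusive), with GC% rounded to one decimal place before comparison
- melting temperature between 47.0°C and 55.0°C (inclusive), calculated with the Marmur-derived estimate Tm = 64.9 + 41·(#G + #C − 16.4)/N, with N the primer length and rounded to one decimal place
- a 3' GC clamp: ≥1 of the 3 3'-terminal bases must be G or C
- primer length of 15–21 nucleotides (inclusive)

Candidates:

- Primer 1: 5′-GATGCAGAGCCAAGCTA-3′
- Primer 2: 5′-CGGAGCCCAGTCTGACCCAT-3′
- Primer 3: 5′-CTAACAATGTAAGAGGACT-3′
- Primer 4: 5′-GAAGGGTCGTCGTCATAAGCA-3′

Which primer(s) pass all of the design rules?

Primer 1 and Primer 4.

Primer 1 (17 nt, A=6 T=2 G=5 C=4): GC 9/17 = 52.9% ✓; Tm = 64.9 + 41·(9 − 16.4)/17 = 47.1°C ✓; 3' end CTA has 1 G/C ✓; length 17 ✓ — passes.
Primer 2 (20 nt, A=4 T=3 G=5 C=8): GC 13/20 = 65.0%, outside 36.8–60.5% ✗; Tm = 64.9 + 41·(13 − 16.4)/20 = 57.9°C, outside 47.0–55.0°C ✗; 3' end CAT has 1 G/C ✓; length 20 ✓ — fails.
Primer 3 (19 nt, A=8 T=4 G=4 C=3): GC 7/19 = 36.8% ✓; Tm = 64.9 + 41·(7 − 16.4)/19 = 44.6°C, outside 47.0–55.0°C ✗; 3' end ACT has 1 G/C ✓; length 19 ✓ — fails.
Primer 4 (21 nt, A=6 T=4 G=7 C=4): GC 11/21 = 52.4% ✓; Tm = 64.9 + 41·(11 − 16.4)/21 = 54.4°C ✓; 3' end GCA has 2 G/C ✓; length 21 ✓ — passes.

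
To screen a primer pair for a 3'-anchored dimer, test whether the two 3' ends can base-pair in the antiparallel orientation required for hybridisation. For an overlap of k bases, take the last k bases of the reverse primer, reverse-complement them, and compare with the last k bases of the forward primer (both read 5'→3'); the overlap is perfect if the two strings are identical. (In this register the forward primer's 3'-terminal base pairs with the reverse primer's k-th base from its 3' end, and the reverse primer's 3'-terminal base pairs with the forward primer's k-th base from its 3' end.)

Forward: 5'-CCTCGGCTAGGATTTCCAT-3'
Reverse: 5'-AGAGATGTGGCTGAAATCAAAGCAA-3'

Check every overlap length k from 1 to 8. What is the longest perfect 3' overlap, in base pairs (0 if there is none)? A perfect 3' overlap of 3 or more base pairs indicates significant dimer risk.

Longest perfect overlap: 1 complementary base pair; below the dimer-risk threshold (threshold 3).

Last 8 bases (5'→3') — forward …ATTTCCAT, reverse …CAAAGCAA.
Reverse complement of the reverse primer's last 8 bases: TTGCTTTG; its first k bases are the reverse complement of the reverse primer's last k bases, so a perfect k-base overlap needs the forward primer's last k bases to equal them.
Comparing (forward last k vs required): k=1: T vs T ✓; k=2: AT vs TT ✗; k=3: CAT vs TTG ✗; k=4: CCAT vs TTGC ✗; k=5: TCCAT vs TTGCT ✗; k=6: TTCCAT vs TTGCTT ✗; k=7: TTTCCAT vs TTGCTTT ✗; k=8: ATTTCCAT vs TTGCTTTG ✗.
Only k = 1 is perfect, so the longest perfect 3' overlap is 1.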